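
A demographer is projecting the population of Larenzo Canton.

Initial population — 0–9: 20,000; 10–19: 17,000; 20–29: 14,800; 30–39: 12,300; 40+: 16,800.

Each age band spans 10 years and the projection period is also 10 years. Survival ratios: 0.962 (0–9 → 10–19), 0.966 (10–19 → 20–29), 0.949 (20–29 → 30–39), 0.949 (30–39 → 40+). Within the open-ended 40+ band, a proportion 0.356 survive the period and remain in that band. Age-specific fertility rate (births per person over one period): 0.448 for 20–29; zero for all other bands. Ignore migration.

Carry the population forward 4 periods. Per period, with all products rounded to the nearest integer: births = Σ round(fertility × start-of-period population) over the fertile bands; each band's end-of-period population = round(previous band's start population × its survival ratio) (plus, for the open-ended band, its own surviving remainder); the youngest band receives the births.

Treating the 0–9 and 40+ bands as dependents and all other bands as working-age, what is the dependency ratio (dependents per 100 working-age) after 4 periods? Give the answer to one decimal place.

131.7

Period 1.
Births: 14800 × 0.448 = 6630
10–19: 20000 × 0.962 = 19240
20–29: 17000 × 0.966 = 16422
30–39: 14800 × 0.949 = 14045
40+: 12300 × 0.949 + 16800 × 0.356 = 11673 + 5981 = 17654
End of period: [6630, 19240, 16422, 14045, 17654]
Period 2.
Births: 16422 × 0.448 = 7357
10–19: 6630 × 0.962 = 6378
20–29: 19240 × 0.966 = 18586
30–39: 16422 × 0.949 = 15584
40+: 14045 × 0.949 + 17654 × 0.356 = 13329 + 6285 = 19614
End of period: [7357, 6378, 18586, 15584, 19614]
Period 3.
Births: 18586 × 0.448 = 8327
10–19: 7357 × 0.962 = 7077
20–29: 6378 × 0.966 = 6161
30–39: 18586 × 0.949 = 17638
40+: 15584 × 0.949 + 19614 × 0.356 = 14789 + 6983 = 21772
End of period: [8327, 7077, 6161, 17638, 21772]
Period 4.
Births: 6161 × 0.448 = 2760
10–19: 8327 × 0.962 = 8011
20–29: 7077 × 0.966 = 6836
30–39: 6161 × 0.949 = 5847
40+: 17638 × 0.949 + 21772 × 0.356 = 16738 + 7751 = 24489
End of period: [2760, 8011, 6836, 5847, 24489]
Dependents (band 0–9 + band 40+) = 2760 + 24489 = 27249; working-age = 20694; ratio = 27249/20694 × 100 = 131.7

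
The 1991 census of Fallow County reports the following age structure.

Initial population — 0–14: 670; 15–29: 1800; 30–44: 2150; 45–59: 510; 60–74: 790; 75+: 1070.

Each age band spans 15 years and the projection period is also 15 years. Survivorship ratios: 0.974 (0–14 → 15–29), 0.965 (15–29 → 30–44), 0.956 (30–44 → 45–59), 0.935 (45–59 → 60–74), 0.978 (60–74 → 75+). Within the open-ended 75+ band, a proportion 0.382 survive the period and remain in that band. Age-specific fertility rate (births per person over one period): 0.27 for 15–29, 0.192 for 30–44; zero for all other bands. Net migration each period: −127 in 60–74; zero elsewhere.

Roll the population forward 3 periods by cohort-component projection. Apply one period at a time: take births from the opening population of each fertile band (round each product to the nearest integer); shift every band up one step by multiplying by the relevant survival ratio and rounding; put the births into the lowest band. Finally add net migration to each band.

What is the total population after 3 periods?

Period 1:
Births: 1800 × 0.27 = 486, 2150 × 0.192 = 413 → total 899
15–29: 670 × 0.974 = 653
30–44: 1800 × 0.965 = 1737
45–59: 2150 × 0.956 = 2055
60–74: 510 × 0.935 = 477
75+: 790 × 0.978 + 1070 × 0.382 = 773 + 409 = 1182
Net migration: 60–74 − 127 → 350
Giving 899 / 653 / 1737 / 2055 / 350 / 1182.
Period 2:
Births: 653 × 0.27 = 176, 1737 × 0.192 = 334 → total 510
15–29: 899 × 0.974 = 876
30–44: 653 × 0.965 = 630
45–59: 1737 × 0.956 = 1661
60–74: 2055 × 0.935 = 1921
75+: 350 × 0.978 + 1182 × 0.382 = 342 + 452 = 794
Net migration: 60–74 − 127 → 1794
Giving 510 / 876 / 630 / 1661 / 1794 / 794.
Period 3:
Births: 876 × 0.27 = 237, 630 × 0.192 = 121 → total 358
15–29: 510 × 0.974 = 497
30–44: 876 × 0.965 = 845
45–59: 630 × 0.956 = 602
60–74: 1661 × 0.935 = 1553
75+: 1794 × 0.978 + 794 × 0.382 = 1755 + 303 = 2058
Net migration: 60–74 − 127 → 1426
Giving 358 / 497 / 845 / 602 / 1426 / 2058.
Total after period 3: 358 + 497 + 845 + 602 + 1426 + 2058 = 5786

5786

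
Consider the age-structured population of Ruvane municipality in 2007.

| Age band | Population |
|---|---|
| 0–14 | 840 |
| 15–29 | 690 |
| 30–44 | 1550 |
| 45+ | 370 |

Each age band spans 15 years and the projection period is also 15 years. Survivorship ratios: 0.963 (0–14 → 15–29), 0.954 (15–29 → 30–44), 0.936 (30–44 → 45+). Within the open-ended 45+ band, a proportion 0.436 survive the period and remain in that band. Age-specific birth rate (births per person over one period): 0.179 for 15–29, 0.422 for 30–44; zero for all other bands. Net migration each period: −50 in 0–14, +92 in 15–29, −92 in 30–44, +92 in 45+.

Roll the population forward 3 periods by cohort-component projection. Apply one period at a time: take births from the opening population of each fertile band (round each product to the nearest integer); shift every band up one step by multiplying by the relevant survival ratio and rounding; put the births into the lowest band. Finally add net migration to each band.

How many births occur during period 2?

400

Period 1.
Births: 690 * 0.179 = 124 ; 1550 * 0.422 = 654 ⇒ total 778
15–29: 840 * 0.963 = 809
30–44: 690 * 0.954 = 658
45+: 1550 * 0.936 + 370 * 0.436 = 1451 + 161 = 1612
Net migration: 0–14 − 50 → 728; 15–29 + 92 → 901; 30–44 − 92 → 566; 45+ + 92 → 1704
Giving 728 / 901 / 566 / 1704.
Period 2.
Births: 901 * 0.179 = 161 ; 566 * 0.422 = 239 ⇒ total 400
15–29: 728 * 0.963 = 701
30–44: 901 * 0.954 = 860
45+: 566 * 0.936 + 1704 * 0.436 = 530 + 743 = 1273
Net migration: 0–14 − 50 → 350; 15–29 + 92 → 793; 30–44 − 92 → 768; 45+ + 92 → 1365
Giving 350 / 793 / 768 / 1365.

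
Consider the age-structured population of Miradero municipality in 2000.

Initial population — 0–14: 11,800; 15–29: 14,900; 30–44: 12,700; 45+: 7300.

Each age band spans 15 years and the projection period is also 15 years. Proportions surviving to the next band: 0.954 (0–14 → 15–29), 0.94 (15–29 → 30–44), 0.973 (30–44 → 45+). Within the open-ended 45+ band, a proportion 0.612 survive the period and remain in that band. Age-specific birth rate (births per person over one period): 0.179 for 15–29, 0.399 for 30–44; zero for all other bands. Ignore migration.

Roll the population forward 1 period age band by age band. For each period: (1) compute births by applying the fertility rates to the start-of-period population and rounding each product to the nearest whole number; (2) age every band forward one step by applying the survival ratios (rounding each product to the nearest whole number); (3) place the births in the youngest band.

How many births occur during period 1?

— Period 1 —
Births: 14900 × 0.179 = 2667 ; 12700 × 0.399 = 5067 → total 7734
15–29: 11800 × 0.954 = 11257
30–44: 14900 × 0.94 = 14006
45+: 12700 × 0.973 + 7300 × 0.612 = 12357 + 4468 = 16825
End of period: [7734, 11257, 14006, 16825]

7734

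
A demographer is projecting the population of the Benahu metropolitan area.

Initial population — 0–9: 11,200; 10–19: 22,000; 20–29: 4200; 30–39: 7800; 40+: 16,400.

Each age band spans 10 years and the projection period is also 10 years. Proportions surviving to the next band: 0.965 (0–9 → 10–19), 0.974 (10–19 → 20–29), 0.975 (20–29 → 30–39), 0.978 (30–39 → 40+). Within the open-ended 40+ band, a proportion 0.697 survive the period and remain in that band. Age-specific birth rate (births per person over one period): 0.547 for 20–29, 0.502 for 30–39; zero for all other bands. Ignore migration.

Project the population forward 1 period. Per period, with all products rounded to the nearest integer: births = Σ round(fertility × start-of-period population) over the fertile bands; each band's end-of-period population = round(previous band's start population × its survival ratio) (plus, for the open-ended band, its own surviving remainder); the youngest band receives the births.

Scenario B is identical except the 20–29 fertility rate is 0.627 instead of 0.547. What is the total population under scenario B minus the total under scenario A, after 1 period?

336

After projecting period 1:
Births: 4200 × 0.547 = 2297 ; 7800 × 0.502 = 3916 → total 6213
10–19: 11200 × 0.965 = 10808
20–29: 22000 × 0.974 = 21428
30–39: 4200 × 0.975 = 4095
40+: 7800 × 0.978 + 16400 × 0.697 = 7628 + 11431 = 19059
Giving 6213 / 10808 / 21428 / 4095 / 19059.
Scenario A total after 1 period: 61603
Scenario B projection —
After projecting period 1:
Births: 4200 × 0.627 = 2633 ; 7800 × 0.502 = 3916 → total 6549
10–19: 11200 × 0.965 = 10808
20–29: 22000 × 0.974 = 21428
30–39: 4200 × 0.975 = 4095
40+: 7800 × 0.978 + 16400 × 0.697 = 7628 + 11431 = 19059
Giving 6549 / 10808 / 21428 / 4095 / 19059.
Scenario B total after 1 period: 61939
Difference B − A = 61939 − 61603 = 336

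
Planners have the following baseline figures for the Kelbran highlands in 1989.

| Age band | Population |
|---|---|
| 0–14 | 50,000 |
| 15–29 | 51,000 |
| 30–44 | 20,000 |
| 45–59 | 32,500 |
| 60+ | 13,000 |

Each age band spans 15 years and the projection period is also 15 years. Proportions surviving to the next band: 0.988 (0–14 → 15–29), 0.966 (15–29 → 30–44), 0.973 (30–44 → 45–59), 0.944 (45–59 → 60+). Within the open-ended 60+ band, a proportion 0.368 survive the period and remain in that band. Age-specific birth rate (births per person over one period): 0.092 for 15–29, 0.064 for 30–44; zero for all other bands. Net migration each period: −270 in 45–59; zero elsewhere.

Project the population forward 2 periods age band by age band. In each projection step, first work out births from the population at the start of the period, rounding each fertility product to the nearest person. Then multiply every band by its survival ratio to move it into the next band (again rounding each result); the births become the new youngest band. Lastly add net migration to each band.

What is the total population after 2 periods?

(Groups numbered youngest = 1 to oldest = 5.)
Period 1.
Births: 51000 × 0.092 = 4692 ; 20000 × 0.064 = 1280 ⇒ total 5972
Group 2: 50000 × 0.988 = 49400
Group 3: 51000 × 0.966 = 49266
Group 4: 20000 × 0.973 = 19460
Group 5: 32500 × 0.944 + 13000 × 0.368 = 30680 + 4784 = 35464
Net migration: Group 4 − 270 → 19190
End of period: [5972, 49400, 49266, 19190, 35464]
Period 2.
Births: 49400 × 0.092 = 4545 ; 49266 × 0.064 = 3153 ⇒ total 7698
Group 2: 5972 × 0.988 = 5900
Group 3: 49400 × 0.966 = 47720
Group 4: 49266 × 0.973 = 47936
Group 5: 19190 × 0.944 + 35464 × 0.368 = 18115 + 13051 = 31166
Net migration: Group 4 − 270 → 47666
End of period: [7698, 5900, 47720, 47666, 31166]
Total after period 2: 7698 + 5900 + 47720 + 47666 + 31166 = 140150

140150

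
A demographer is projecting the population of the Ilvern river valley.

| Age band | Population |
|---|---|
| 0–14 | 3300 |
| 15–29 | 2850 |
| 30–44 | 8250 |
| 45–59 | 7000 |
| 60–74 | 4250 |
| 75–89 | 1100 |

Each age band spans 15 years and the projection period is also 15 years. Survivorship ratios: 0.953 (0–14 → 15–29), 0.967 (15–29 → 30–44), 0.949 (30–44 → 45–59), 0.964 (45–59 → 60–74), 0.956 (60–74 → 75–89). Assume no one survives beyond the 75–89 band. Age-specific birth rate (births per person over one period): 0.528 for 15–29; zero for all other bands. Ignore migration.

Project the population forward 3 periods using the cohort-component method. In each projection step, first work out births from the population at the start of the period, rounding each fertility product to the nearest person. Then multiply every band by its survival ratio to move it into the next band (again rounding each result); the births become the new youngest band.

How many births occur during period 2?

Numbering the bands 1..6 from youngest to oldest:
Period 1.
Births: 2850 * 0.528 = 1505
Band 2: 3300 * 0.953 = 3145
Band 3: 2850 * 0.967 = 2756
Band 4: 8250 * 0.949 = 7829
Band 5: 7000 * 0.964 = 6748
Band 6: 4250 * 0.956 = 4063
End of period: [1505, 3145, 2756, 7829, 6748, 4063]
Period 2.
Births: 3145 * 0.528 = 1661
Band 2: 1505 * 0.953 = 1434
Band 3: 3145 * 0.967 = 3041
Band 4: 2756 * 0.949 = 2615
Band 5: 7829 * 0.964 = 7547
Band 6: 6748 * 0.956 = 6451
End of period: [1661, 1434, 3041, 2615, 7547, 6451]

1661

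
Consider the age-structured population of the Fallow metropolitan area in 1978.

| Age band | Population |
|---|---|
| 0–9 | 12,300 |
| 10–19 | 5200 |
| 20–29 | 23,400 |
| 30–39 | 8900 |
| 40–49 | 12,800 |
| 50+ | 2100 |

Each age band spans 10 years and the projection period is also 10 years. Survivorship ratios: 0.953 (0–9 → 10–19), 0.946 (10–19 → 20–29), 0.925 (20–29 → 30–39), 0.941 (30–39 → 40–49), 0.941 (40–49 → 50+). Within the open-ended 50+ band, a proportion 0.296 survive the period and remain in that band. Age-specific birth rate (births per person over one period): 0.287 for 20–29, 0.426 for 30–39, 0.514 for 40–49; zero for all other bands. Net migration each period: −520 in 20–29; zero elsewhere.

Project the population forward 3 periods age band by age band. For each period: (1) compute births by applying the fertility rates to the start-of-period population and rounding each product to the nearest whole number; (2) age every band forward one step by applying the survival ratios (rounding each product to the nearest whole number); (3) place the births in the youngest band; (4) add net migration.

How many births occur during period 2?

Period 1:
Births: 23400 * 0.287 = 6716  |  8900 * 0.426 = 3791  |  12800 * 0.514 = 6579 — total 17086
10–19: 12300 * 0.953 = 11722
20–29: 5200 * 0.946 = 4919
30–39: 23400 * 0.925 = 21645
40–49: 8900 * 0.941 = 8375
50+: 12800 * 0.941 + 2100 * 0.296 = 12045 + 622 = 12667
Net migration: 20–29 − 520 → 4399
→ [17086, 11722, 4399, 21645, 8375, 12667]
Period 2:
Births: 4399 * 0.287 = 1263  |  21645 * 0.426 = 9221  |  8375 * 0.514 = 4305 — total 14789
10–19: 17086 * 0.953 = 16283
20–29: 11722 * 0.946 = 11089
30–39: 4399 * 0.925 = 4069
40–49: 21645 * 0.941 = 20368
50+: 8375 * 0.941 + 12667 * 0.296 = 7881 + 3749 = 11630
Net migration: 20–29 − 520 → 10569
→ [14789, 16283, 10569, 4069, 20368, 11630]

14789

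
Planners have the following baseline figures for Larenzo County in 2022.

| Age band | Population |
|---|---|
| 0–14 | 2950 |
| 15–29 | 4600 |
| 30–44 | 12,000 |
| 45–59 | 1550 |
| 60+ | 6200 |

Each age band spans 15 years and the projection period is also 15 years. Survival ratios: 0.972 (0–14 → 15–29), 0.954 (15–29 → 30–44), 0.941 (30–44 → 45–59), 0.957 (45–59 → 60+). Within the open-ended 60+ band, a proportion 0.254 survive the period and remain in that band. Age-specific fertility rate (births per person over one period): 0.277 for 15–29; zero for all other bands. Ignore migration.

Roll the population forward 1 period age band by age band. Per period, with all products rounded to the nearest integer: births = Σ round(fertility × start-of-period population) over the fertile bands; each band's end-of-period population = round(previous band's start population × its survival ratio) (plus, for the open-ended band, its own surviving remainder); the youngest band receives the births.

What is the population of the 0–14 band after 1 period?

1274

Period 1.
Births: 4600 × 0.277 = 1274
15–29: 2950 × 0.972 = 2867
30–44: 4600 × 0.954 = 4388
45–59: 12000 × 0.941 = 11292
60+: 1550 × 0.957 + 6200 × 0.254 = 1483 + 1575 = 3058
End of period: [1274, 2867, 4388, 11292, 3058]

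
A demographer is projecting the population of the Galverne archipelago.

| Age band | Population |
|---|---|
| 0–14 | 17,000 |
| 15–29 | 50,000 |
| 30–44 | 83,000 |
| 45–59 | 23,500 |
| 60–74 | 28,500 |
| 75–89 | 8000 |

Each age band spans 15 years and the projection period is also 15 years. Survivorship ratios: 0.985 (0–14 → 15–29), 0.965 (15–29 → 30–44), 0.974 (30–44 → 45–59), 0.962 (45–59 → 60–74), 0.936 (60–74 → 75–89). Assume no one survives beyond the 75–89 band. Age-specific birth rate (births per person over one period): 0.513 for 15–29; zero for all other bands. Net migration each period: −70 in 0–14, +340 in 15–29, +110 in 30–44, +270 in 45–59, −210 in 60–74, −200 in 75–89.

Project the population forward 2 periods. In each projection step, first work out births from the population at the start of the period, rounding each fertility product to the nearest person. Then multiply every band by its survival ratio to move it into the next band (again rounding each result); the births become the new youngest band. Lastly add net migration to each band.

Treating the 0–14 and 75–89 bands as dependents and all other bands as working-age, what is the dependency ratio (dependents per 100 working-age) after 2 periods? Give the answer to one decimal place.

[period 1]
Births: 50000 × 0.513 = 25650
15–29: 17000 × 0.985 = 16745
30–44: 50000 × 0.965 = 48250
45–59: 83000 × 0.974 = 80842
60–74: 23500 × 0.962 = 22607
75–89: 28500 × 0.936 = 26676
Net migration: 0–14 − 70 → 25580; 15–29 + 340 → 17085; 30–44 + 110 → 48360; 45–59 + 270 → 81112; 60–74 − 210 → 22397; 75–89 − 200 → 26476
Giving 25580 / 17085 / 48360 / 81112 / 22397 / 26476.
[period 2]
Births: 17085 × 0.513 = 8765
15–29: 25580 × 0.985 = 25196
30–44: 17085 × 0.965 = 16487
45–59: 48360 × 0.974 = 47103
60–74: 81112 × 0.962 = 78030
75–89: 22397 × 0.936 = 20964
Net migration: 0–14 − 70 → 8695; 15–29 + 340 → 25536; 30–44 + 110 → 16597; 45–59 + 270 → 47373; 60–74 − 210 → 77820; 75–89 − 200 → 20764
Giving 8695 / 25536 / 16597 / 47373 / 77820 / 20764.
Dependents (band 0–14 + band 75–89) = 8695 + 20764 = 29459; working-age = 167326; ratio = 29459/167326 × 100 = 17.6

17.6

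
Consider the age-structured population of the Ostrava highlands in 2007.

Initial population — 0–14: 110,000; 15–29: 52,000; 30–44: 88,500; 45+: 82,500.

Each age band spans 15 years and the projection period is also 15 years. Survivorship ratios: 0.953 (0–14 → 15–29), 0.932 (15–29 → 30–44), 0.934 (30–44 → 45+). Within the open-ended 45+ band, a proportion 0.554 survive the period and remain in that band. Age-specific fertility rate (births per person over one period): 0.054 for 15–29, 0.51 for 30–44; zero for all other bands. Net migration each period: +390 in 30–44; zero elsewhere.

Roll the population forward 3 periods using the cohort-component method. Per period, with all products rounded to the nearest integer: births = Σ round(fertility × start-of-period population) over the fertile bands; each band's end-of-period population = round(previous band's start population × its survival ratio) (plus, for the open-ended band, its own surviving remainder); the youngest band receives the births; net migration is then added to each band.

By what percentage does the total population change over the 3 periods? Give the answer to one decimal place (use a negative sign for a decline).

-15.6

Period 1.
Births: 52000 * 0.054 = 2808 ; 88500 * 0.51 = 45135 — total 47943
15–29: 110000 * 0.953 = 104830
30–44: 52000 * 0.932 = 48464
45+: 88500 * 0.934 + 82500 * 0.554 = 82659 + 45705 = 128364
Net migration: 30–44 + 390 → 48854
End of period: [47943, 104830, 48854, 128364]
Period 2.
Births: 104830 * 0.054 = 5661 ; 48854 * 0.51 = 24916 — total 30577
15–29: 47943 * 0.953 = 45690
30–44: 104830 * 0.932 = 97702
45+: 48854 * 0.934 + 128364 * 0.554 = 45630 + 71114 = 116744
Net migration: 30–44 + 390 → 98092
End of period: [30577, 45690, 98092, 116744]
Period 3.
Births: 45690 * 0.054 = 2467 ; 98092 * 0.51 = 50027 — total 52494
15–29: 30577 * 0.953 = 29140
30–44: 45690 * 0.932 = 42583
45+: 98092 * 0.934 + 116744 * 0.554 = 91618 + 64676 = 156294
Net migration: 30–44 + 390 → 42973
End of period: [52494, 29140, 42973, 156294]
Total: 333000 → 280901; change = -52099; percentage change = -15.6%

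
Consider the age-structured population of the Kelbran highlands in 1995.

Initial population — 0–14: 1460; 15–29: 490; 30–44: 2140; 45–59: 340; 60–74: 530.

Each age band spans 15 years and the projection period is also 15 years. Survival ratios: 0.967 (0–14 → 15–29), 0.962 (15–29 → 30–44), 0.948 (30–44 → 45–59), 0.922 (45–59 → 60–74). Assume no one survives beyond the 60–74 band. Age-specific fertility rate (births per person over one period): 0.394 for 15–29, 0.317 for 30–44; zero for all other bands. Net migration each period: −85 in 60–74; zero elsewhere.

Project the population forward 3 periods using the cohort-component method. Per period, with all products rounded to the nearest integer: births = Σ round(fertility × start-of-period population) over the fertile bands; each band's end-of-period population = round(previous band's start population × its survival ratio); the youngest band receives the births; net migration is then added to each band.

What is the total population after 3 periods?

Numbering the bands 1..5 from youngest to oldest:
— Period 1 —
Births: 490 × 0.394 = 193  |  2140 × 0.317 = 678 → 871
Band 2: 1460 × 0.967 = 1412
Band 3: 490 × 0.962 = 471
Band 4: 2140 × 0.948 = 2029
Band 5: 340 × 0.922 = 313
Net migration: Band 5 − 85 → 228
Giving 871 / 1412 / 471 / 2029 / 228.
— Period 2 —
Births: 1412 × 0.394 = 556  |  471 × 0.317 = 149 → 705
Band 2: 871 × 0.967 = 842
Band 3: 1412 × 0.962 = 1358
Band 4: 471 × 0.948 = 447
Band 5: 2029 × 0.922 = 1871
Net migration: Band 5 − 85 → 1786
Giving 705 / 842 / 1358 / 447 / 1786.
— Period 3 —
Births: 842 × 0.394 = 332  |  1358 × 0.317 = 430 → 762
Band 2: 705 × 0.967 = 682
Band 3: 842 × 0.962 = 810
Band 4: 1358 × 0.948 = 1287
Band 5: 447 × 0.922 = 412
Net migration: Band 5 − 85 → 327
Giving 762 / 682 / 810 / 1287 / 327.
Total after period 3: 762 + 682 + 810 + 1287 + 327 = 3868

3868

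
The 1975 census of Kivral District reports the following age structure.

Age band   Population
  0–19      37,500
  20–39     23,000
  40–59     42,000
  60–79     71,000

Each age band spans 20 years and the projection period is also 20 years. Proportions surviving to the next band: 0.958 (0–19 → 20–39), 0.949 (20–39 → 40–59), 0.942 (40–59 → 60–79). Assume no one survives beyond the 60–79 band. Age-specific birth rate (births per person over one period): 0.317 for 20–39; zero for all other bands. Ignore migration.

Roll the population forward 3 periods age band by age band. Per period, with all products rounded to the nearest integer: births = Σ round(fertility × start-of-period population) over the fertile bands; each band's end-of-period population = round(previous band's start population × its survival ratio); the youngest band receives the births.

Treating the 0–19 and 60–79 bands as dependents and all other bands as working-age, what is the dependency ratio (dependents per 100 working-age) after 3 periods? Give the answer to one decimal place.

195.7

Period 1.
Births: 23000 * 0.317 = 7291
20–39: 37500 * 0.958 = 35925
40–59: 23000 * 0.949 = 21827
60–79: 42000 * 0.942 = 39564
Giving 7291 / 35925 / 21827 / 39564.
Period 2.
Births: 35925 * 0.317 = 11388
20–39: 7291 * 0.958 = 6985
40–59: 35925 * 0.949 = 34093
60–79: 21827 * 0.942 = 20561
Giving 11388 / 6985 / 34093 / 20561.
Period 3.
Births: 6985 * 0.317 = 2214
20–39: 11388 * 0.958 = 10910
40–59: 6985 * 0.949 = 6629
60–79: 34093 * 0.942 = 32116
Giving 2214 / 10910 / 6629 / 32116.
Dependents (band 0–19 + band 60–79) = 2214 + 32116 = 34330; working-age = 17539; ratio = 34330/17539 × 100 = 195.7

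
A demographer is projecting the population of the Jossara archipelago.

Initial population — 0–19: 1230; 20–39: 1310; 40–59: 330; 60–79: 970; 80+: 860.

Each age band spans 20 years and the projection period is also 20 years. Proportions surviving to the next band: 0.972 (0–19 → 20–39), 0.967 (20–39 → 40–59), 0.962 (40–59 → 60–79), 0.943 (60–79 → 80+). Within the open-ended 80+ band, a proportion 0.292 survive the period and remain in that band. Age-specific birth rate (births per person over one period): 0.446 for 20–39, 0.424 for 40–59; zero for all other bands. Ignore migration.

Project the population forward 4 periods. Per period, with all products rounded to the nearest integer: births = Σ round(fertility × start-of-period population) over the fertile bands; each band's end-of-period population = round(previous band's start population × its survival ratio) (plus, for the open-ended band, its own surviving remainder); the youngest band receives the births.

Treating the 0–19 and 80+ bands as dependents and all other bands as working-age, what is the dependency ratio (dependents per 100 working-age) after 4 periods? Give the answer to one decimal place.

Period 1.
Births: 1310 * 0.446 = 584  |  330 * 0.424 = 140 — total 724
20–39: 1230 * 0.972 = 1196
40–59: 1310 * 0.967 = 1267
60–79: 330 * 0.962 = 317
80+: 970 * 0.943 + 860 * 0.292 = 915 + 251 = 1166
Giving 724 / 1196 / 1267 / 317 / 1166.
Period 2.
Births: 1196 * 0.446 = 533  |  1267 * 0.424 = 537 — total 1070
20–39: 724 * 0.972 = 704
40–59: 1196 * 0.967 = 1157
60–79: 1267 * 0.962 = 1219
80+: 317 * 0.943 + 1166 * 0.292 = 299 + 340 = 639
Giving 1070 / 704 / 1157 / 1219 / 639.
Period 3.
Births: 704 * 0.446 = 314  |  1157 * 0.424 = 491 — total 805
20–39: 1070 * 0.972 = 1040
40–59: 704 * 0.967 = 681
60–79: 1157 * 0.962 = 1113
80+: 1219 * 0.943 + 639 * 0.292 = 1150 + 187 = 1337
Giving 805 / 1040 / 681 / 1113 / 1337.
Period 4.
Births: 1040 * 0.446 = 464  |  681 * 0.424 = 289 — total 753
20–39: 805 * 0.972 = 782
40–59: 1040 * 0.967 = 1006
60–79: 681 * 0.962 = 655
80+: 1113 * 0.943 + 1337 * 0.292 = 1050 + 390 = 1440
Giving 753 / 782 / 1006 / 655 / 1440.
Dependents (band 0–19 + band 80+) = 753 + 1440 = 2193; working-age = 2443; ratio = 2193/2443 × 100 = 89.8

89.8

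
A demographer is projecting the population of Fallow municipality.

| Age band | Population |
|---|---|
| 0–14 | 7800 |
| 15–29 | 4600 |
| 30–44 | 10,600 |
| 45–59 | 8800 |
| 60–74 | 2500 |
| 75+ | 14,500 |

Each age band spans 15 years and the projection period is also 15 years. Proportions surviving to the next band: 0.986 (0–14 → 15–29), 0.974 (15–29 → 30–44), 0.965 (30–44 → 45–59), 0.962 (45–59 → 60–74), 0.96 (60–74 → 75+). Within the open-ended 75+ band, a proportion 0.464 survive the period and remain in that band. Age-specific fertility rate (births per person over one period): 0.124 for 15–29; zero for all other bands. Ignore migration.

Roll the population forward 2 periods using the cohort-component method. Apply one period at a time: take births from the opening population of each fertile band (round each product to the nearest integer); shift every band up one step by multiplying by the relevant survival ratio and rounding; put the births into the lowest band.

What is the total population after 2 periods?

After projecting period 1:
Births: 4600 × 0.124 = 570
15–29: 7800 × 0.986 = 7691
30–44: 4600 × 0.974 = 4480
45–59: 10600 × 0.965 = 10229
60–74: 8800 × 0.962 = 8466
75+: 2500 × 0.96 + 14500 × 0.464 = 2400 + 6728 = 9128
End of period: [570, 7691, 4480, 10229, 8466, 9128]
After projecting period 2:
Births: 7691 × 0.124 = 954
15–29: 570 × 0.986 = 562
30–44: 7691 × 0.974 = 7491
45–59: 4480 × 0.965 = 4323
60–74: 10229 × 0.962 = 9840
75+: 8466 × 0.96 + 9128 × 0.464 = 8127 + 4235 = 12362
End of period: [954, 562, 7491, 4323, 9840, 12362]
Total after period 2: 954 + 562 + 7491 + 4323 + 9840 + 12362 = 35532

35532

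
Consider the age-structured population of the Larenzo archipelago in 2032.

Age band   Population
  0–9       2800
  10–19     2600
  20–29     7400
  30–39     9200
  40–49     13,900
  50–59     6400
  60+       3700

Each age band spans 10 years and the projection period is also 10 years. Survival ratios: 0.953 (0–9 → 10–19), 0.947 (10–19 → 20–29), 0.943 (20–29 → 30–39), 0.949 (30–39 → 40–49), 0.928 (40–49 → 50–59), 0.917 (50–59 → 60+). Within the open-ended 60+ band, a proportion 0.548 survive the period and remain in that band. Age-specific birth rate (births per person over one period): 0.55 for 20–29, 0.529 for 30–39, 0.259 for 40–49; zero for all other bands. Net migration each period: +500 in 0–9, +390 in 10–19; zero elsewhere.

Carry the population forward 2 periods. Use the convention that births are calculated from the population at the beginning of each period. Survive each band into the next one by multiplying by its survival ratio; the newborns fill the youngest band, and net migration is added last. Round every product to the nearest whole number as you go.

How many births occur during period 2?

Period 1.
Births: 7400 * 0.55 = 4070, 9200 * 0.529 = 4867, 13900 * 0.259 = 3600 → total 12537
10–19: 2800 * 0.953 = 2668
20–29: 2600 * 0.947 = 2462
30–39: 7400 * 0.943 = 6978
40–49: 9200 * 0.949 = 8731
50–59: 13900 * 0.928 = 12899
60+: 6400 * 0.917 + 3700 * 0.548 = 5869 + 2028 = 7897
Net migration: 0–9 + 500 → 13037; 10–19 + 390 → 3058
End of period: [13037, 3058, 2462, 6978, 8731, 12899, 7897]
Period 2.
Births: 2462 * 0.55 = 1354, 6978 * 0.529 = 3691, 8731 * 0.259 = 2261 → total 7306
10–19: 13037 * 0.953 = 12424
20–29: 3058 * 0.947 = 2896
30–39: 2462 * 0.943 = 2322
40–49: 6978 * 0.949 = 6622
50–59: 8731 * 0.928 = 8102
60+: 12899 * 0.917 + 7897 * 0.548 = 11828 + 4328 = 16156
Net migration: 0–9 + 500 → 7806; 10–19 + 390 → 12814
End of period: [7806, 12814, 2896, 2322, 6622, 8102, 16156]

7306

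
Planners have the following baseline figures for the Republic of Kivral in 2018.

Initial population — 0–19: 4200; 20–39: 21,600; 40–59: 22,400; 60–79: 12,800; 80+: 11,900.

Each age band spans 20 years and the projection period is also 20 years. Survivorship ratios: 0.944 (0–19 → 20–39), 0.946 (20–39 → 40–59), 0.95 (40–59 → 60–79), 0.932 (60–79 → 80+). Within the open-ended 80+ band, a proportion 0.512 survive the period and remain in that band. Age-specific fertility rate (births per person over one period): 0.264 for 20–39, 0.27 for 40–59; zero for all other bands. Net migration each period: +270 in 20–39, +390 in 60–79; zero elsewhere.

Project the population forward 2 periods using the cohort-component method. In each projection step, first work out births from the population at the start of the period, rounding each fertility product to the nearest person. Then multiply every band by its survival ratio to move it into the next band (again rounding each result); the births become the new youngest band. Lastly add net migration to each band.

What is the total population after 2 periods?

[period 1]
Births: 21600 × 0.264 = 5702 ; 22400 × 0.27 = 6048 — total 11750
20–39: 4200 × 0.944 = 3965
40–59: 21600 × 0.946 = 20434
60–79: 22400 × 0.95 = 21280
80+: 12800 × 0.932 + 11900 × 0.512 = 11930 + 6093 = 18023
Net migration: 20–39 + 270 → 4235; 60–79 + 390 → 21670
→ [11750, 4235, 20434, 21670, 18023]
[period 2]
Births: 4235 × 0.264 = 1118 ; 20434 × 0.27 = 5517 — total 6635
20–39: 11750 × 0.944 = 11092
40–59: 4235 × 0.946 = 4006
60–79: 20434 × 0.95 = 19412
80+: 21670 × 0.932 + 18023 × 0.512 = 20196 + 9228 = 29424
Net migration: 20–39 + 270 → 11362; 60–79 + 390 → 19802
→ [6635, 11362, 4006, 19802, 29424]
Total after period 2: 6635 + 11362 + 4006 + 19802 + 29424 = 71229

71229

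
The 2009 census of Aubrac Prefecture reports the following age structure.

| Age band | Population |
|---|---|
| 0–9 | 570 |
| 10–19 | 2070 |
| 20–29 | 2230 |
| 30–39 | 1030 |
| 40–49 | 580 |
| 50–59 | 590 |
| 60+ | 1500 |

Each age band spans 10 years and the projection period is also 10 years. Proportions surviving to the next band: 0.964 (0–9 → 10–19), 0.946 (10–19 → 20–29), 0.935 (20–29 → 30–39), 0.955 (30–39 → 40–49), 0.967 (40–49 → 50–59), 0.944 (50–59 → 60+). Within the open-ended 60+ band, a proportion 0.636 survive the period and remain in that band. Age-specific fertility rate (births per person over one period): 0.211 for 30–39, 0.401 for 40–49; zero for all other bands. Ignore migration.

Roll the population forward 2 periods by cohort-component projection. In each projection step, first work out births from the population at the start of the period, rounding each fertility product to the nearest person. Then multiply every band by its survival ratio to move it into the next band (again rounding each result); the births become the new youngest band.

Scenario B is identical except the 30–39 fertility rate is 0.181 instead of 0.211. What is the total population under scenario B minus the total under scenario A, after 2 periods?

-93

Period 1.
Births: 1030 × 0.211 = 217 ; 580 × 0.401 = 233 ⇒ total 450
10–19: 570 × 0.964 = 549
20–29: 2070 × 0.946 = 1958
30–39: 2230 × 0.935 = 2085
40–49: 1030 × 0.955 = 984
50–59: 580 × 0.967 = 561
60+: 590 × 0.944 + 1500 × 0.636 = 557 + 954 = 1511
Giving 450 / 549 / 1958 / 2085 / 984 / 561 / 1511.
Period 2.
Births: 2085 × 0.211 = 440 ; 984 × 0.401 = 395 ⇒ total 835
10–19: 450 × 0.964 = 434
20–29: 549 × 0.946 = 519
30–39: 1958 × 0.935 = 1831
40–49: 2085 × 0.955 = 1991
50–59: 984 × 0.967 = 952
60+: 561 × 0.944 + 1511 × 0.636 = 530 + 961 = 1491
Giving 835 / 434 / 519 / 1831 / 1991 / 952 / 1491.
Scenario A total after 2 periods: 8053
Scenario B projection —
Period 1.
Births: 1030 × 0.181 = 186 ; 580 × 0.401 = 233 ⇒ total 419
10–19: 570 × 0.964 = 549
20–29: 2070 × 0.946 = 1958
30–39: 2230 × 0.935 = 2085
40–49: 1030 × 0.955 = 984
50–59: 580 × 0.967 = 561
60+: 590 × 0.944 + 1500 × 0.636 = 557 + 954 = 1511
Giving 419 / 549 / 1958 / 2085 / 984 / 561 / 1511.
Period 2.
Births: 2085 × 0.181 = 377 ; 984 × 0.401 = 395 ⇒ total 772
10–19: 419 × 0.964 = 404
20–29: 549 × 0.946 = 519
30–39: 1958 × 0.935 = 1831
40–49: 2085 × 0.955 = 1991
50–59: 984 × 0.967 = 952
60+: 561 × 0.944 + 1511 × 0.636 = 530 + 961 = 1491
Giving 772 / 404 / 519 / 1831 / 1991 / 952 / 1491.
Scenario B total after 2 periods: 7960
Difference B − A = 7960 − 8053 = -93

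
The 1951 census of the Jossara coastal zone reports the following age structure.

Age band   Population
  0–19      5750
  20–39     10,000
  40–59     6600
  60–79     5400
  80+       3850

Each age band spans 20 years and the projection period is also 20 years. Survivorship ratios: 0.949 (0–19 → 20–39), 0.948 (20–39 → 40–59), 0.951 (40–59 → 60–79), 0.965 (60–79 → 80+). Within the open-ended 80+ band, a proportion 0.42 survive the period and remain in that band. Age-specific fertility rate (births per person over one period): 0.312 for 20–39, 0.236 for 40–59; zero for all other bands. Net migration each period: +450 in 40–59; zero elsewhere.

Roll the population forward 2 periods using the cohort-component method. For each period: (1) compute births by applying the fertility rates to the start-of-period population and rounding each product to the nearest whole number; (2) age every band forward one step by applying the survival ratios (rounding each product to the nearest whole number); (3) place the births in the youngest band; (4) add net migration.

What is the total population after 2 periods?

Let band 1 be 0–19 through band 5 = 80+.
After projecting period 1:
Births: 10000 × 0.312 = 3120 ; 6600 × 0.236 = 1558 → 4678
Band 2: 5750 × 0.949 = 5457
Band 3: 10000 × 0.948 = 9480
Band 4: 6600 × 0.951 = 6277
Band 5: 5400 × 0.965 + 3850 × 0.42 = 5211 + 1617 = 6828
Net migration: Band 3 + 450 → 9930
→ [4678, 5457, 9930, 6277, 6828]
After projecting period 2:
Births: 5457 × 0.312 = 1703 ; 9930 × 0.236 = 2343 → 4046
Band 2: 4678 × 0.949 = 4439
Band 3: 5457 × 0.948 = 5173
Band 4: 9930 × 0.951 = 9443
Band 5: 6277 × 0.965 + 6828 × 0.42 = 6057 + 2868 = 8925
Net migration: Band 3 + 450 → 5623
→ [4046, 4439, 5623, 9443, 8925]
Total after period 2: 4046 + 4439 + 5623 + 9443 + 8925 = 32476

32476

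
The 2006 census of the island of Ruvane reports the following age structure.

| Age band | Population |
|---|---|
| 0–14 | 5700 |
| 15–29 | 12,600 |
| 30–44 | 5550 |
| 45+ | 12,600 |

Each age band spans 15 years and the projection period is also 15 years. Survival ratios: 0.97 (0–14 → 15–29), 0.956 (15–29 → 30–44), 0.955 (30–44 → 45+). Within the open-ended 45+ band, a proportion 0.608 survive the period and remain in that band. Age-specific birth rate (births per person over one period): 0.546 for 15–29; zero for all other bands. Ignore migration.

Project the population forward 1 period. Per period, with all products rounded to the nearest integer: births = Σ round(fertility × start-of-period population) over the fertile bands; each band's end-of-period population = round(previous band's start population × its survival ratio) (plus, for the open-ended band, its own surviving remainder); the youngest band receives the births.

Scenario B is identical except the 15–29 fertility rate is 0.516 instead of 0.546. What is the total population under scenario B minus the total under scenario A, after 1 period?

Let band 1 be 0–14 through band 4 = 45+.
Period 1:
Births: 12600 × 0.546 = 6880
Band 2: 5700 × 0.97 = 5529
Band 3: 12600 × 0.956 = 12046
Band 4: 5550 × 0.955 + 12600 × 0.608 = 5300 + 7661 = 12961
Giving 6880 / 5529 / 12046 / 12961.
Scenario A total after 1 period: 37416
Scenario B projection —
Period 1:
Births: 12600 × 0.516 = 6502
Band 2: 5700 × 0.97 = 5529
Band 3: 12600 × 0.956 = 12046
Band 4: 5550 × 0.955 + 12600 × 0.608 = 5300 + 7661 = 12961
Giving 6502 / 5529 / 12046 / 12961.
Scenario B total after 1 period: 37038
Difference B − A = 37038 − 37416 = -378

-378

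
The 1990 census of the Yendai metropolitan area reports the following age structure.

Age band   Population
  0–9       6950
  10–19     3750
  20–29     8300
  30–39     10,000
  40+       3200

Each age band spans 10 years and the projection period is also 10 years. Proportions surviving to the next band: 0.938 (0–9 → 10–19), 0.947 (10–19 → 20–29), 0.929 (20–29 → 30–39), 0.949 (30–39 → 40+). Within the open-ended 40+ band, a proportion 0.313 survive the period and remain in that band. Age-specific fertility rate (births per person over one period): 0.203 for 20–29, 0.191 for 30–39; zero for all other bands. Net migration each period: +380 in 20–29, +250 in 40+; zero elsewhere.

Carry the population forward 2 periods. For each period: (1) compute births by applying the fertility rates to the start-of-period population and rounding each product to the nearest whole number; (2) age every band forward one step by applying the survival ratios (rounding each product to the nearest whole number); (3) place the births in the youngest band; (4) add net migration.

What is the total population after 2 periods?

Numbering the bands 1..5 from youngest to oldest:
After projecting period 1:
Births: 8300 × 0.203 = 1685  |  10000 × 0.191 = 1910 → 3595
Band 2: 6950 × 0.938 = 6519
Band 3: 3750 × 0.947 = 3551
Band 4: 8300 × 0.929 = 7711
Band 5: 10000 × 0.949 + 3200 × 0.313 = 9490 + 1002 = 10492
Net migration: Band 3 + 380 → 3931; Band 5 + 250 → 10742
Population now: 0–9=3595, 10–19=6519, 20–29=3931, 30–39=7711, 40+=10742
After projecting period 2:
Births: 3931 × 0.203 = 798  |  7711 × 0.191 = 1473 → 2271
Band 2: 3595 × 0.938 = 3372
Band 3: 6519 × 0.947 = 6173
Band 4: 3931 × 0.929 = 3652
Band 5: 7711 × 0.949 + 10742 × 0.313 = 7318 + 3362 = 10680
Net migration: Band 3 + 380 → 6553; Band 5 + 250 → 10930
Population now: 0–9=2271, 10–19=3372, 20–29=6553, 30–39=3652, 40+=10930
Total after period 2: 2271 + 3372 + 6553 + 3652 + 10930 = 26778

26778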